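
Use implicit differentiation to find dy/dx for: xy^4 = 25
Differentiate the relation implicitly: treat y = y(x) and apply the chain rule, so every y-derivative picks up a y' = dy/dx factor.

With everything moved to the left-hand side, differentiate term by term:
  d/dx[xy^4] = 4xy^3·y' + y^4
  d/dx[-25] = 0

Separating the contributions that come from x directly and those that come through y:
  without y':      y^4
  multiplying y':  4xy^3

so (y^4) + (4xy^3)·y' = 0, and therefore
  dy/dx = -(y^4)/(4xy^3) = -y/(4x)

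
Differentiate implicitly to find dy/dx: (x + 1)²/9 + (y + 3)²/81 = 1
Differentiate the relation implicitly: treat y = y(x) and apply the chain rule, so every y-derivative picks up a y' = dy/dx factor.

With everything moved to the left-hand side, differentiate term by term:
  d/dx[(x + 1)^2/9] = 2x/9 + 2/9
  d/dx[(y + 3)^2/81] = 2·y'(y + 3)/81
  d/dx[-1] = 0

Separating the contributions that come from x directly and those that come through y:
  without y':      2x/9 + 2/9
  multiplying y':  2y/81 + 2/27

so (2x/9 + 2/9) + (2y/81 + 2/27)·y' = 0, and therefore
  dy/dx = -(2x/9 + 2/9)/(2y/81 + 2/27)
        = -(2(x + 1)/9)/(2(y + 3)/81) = 9(-x - 1)/(y + 3)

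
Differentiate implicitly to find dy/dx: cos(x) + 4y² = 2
Apply d/dx to both sides, remembering that y depends on x. Each occurrence of y therefore brings in a y' = dy/dx via the chain rule.

With F(x, y) equal to the left-hand side minus the right, differentiate F term by term:
  d/dx[4y^2] = 8y·y'
  d/dx[cos(x)] = -sin(x)
  d/dx[-2] = 0
Adding these up, d/dx[F] = 0 becomes
  (-sin(x)) + (8y)·y' = 0,
so isolating y',
  dy/dx = -(-sin(x))/(8y) = sin(x)/(8y)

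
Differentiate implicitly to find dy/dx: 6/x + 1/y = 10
Differentiate the relation implicitly: treat y = y(x) and apply the chain rule, so every y-derivative picks up a y' = dy/dx factor.

With everything moved to the left-hand side, differentiate term by term:
  d/dx[1/y] = -y'/y^2
  d/dx[6/x] = -6/x^2
  d/dx[-10] = 0

Separating the contributions that come from x directly and those that come through y:
  without y':      -6/x^2
  multiplying y':  -1/y^2

so (-6/x^2) + (-1/y^2)·y' = 0, and therefore
  dy/dx = -(-6/x^2)/(-1/y^2) = -6y^2/x^2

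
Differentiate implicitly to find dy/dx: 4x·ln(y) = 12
Take d/dx of both sides. Since y is implicitly a function of x, the chain rule attaches a y' = dy/dx factor whenever we differentiate through y.

Set F(x, y) = (left side) − (right side), so the curve is F = 0. Differentiating each term of F:
  d/dx[4x·ln(y)] = 4x·y'/y + 4ln(y)
  d/dx[-12] = 0

Collecting, the y'-free part is the partial derivative in x and the y' coefficient is the partial derivative in y:
  ∂F/∂x = 4ln(y)
  ∂F/∂y = 4x/y

so d/dx[F(x, y(x))] = ∂F/∂x + (∂F/∂y)·y' = 0. Rearranging,
  dy/dx = -(∂F/∂x)/(∂F/∂y) = -(4ln(y))/(4x/y) = -y·ln(y)/x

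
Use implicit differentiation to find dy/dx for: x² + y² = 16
Differentiate the relation implicitly: treat y = y(x) and apply the chain rule, so every y-derivative picks up a y' = dy/dx factor.

With everything moved to the left-hand side, differentiate term by term:
  d/dx[x^2] = 2x
  d/dx[y^2] = 2y·y'
  d/dx[-16] = 0

Separating the contributions that come from x directly and those that come through y:
  without y':      2x
  multiplying y':  2y

so (2x) + (2y)·y' = 0, and therefore
  dy/dx = -(2x)/(2y) = -x/y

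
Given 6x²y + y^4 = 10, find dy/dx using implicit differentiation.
Differentiate both sides with respect to x, treating y as y(x). By the chain rule, any term containing y contributes a factor of y' = dy/dx when we differentiate it.

Move every term to one side and write the relation as F(x, y) = 0. Term by term,
  d/dx[6x^2y] = 6x^2·y' + 12xy
  d/dx[y^4] = 4y^3·y'
  d/dx[-10] = 0

The pieces without y' make up ∂F/∂x and the coefficient of y' is ∂F/∂y:
  ∂F/∂x = 12xy,
  ∂F/∂y = 6x^2 + 4y^3.

Since d/dx[F] = ∂F/∂x + (∂F/∂y)·y' = 0, solve for y':
  (∂F/∂y)·y' = -∂F/∂x
  dy/dx = -(∂F/∂x)/(∂F/∂y) = -(12xy)/(6x^2 + 4y^3) = -6xy/(3x^2 + 2y^3)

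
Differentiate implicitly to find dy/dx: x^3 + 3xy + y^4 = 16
Differentiate the relation implicitly: treat y = y(x) and apply the chain rule, so every y-derivative picks up a y' = dy/dx factor.

With everything moved to the left-hand side, differentiate term by term:
  d/dx[x^3] = 3x^2
  d/dx[3xy] = 3x·y' + 3y
  d/dx[y^4] = 4y^3·y'
  d/dx[-16] = 0

Separating the contributions that come from x directly and those that come through y:
  without y':      3x^2 + 3y
  multiplying y':  3x + 4y^3

so (3x^2 + 3y) + (3x + 4y^3)·y' = 0, and therefore
  dy/dx = -(3x^2 + 3y)/(3x + 4y^3) = 3(-x^2 - y)/(3x + 4y^3)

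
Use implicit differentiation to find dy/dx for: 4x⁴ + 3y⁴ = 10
Differentiate the relation implicitly: treat y = y(x) and apply the chain rule, so every y-derivative picks up a y' = dy/dx factor.

With everything moved to the left-hand side, differentiate term by term:
  d/dx[4x^4] = 16x^3
  d/dx[3y^4] = 12y^3·y'
  d/dx[-10] = 0

Separating the contributions that come from x directly and those that come through y:
  without y':      16x^3
  multiplying y':  12y^3

so (16x^3) + (12y^3)·y' = 0, and therefore
  dy/dx = -(16x^3)/(12y^3) = -4x^3/(3y^3)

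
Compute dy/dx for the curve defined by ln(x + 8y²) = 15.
Take d/dx of both sides. Since y is implicitly a function of x, the chain rule attaches a y' = dy/dx factor whenever we differentiate through y.

Set F(x, y) = (left side) − (right side), so the curve is F = 0. Differentiating each term of F:
  d/dx[ln(x + 8y^2)] = (16y·y' + 1)/(x + 8y^2)
  d/dx[-15] = 0

Collecting, the y'-free part is the partial derivative in x and the y' coefficient is the partial derivative in y:
  ∂F/∂x = 1/(x + 8y^2)
  ∂F/∂y = 16y/(x + 8y^2)

so d/dx[F(x, y(x))] = ∂F/∂x + (∂F/∂y)·y' = 0. Rearranging,
  dy/dx = -(∂F/∂x)/(∂F/∂y) = -(1/(x + 8y^2))/(16y/(x + 8y^2)) = -1/(16y)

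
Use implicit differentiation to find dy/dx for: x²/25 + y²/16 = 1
Differentiate both sides with respect to x, treating y as y(x). By the chain rule, any term containing y contributes a factor of y' = dy/dx when we differentiate it.

Move every term to one side and write the relation as F(x, y) = 0. Term by term,
  d/dx[x^2/25] = 2x/25
  d/dx[y^2/16] = y·y'/8
  d/dx[-1] = 0

The pieces without y' make up ∂F/∂x and the coefficient of y' is ∂F/∂y:
  ∂F/∂x = 2x/25,
  ∂F/∂y = y/8.

Since d/dx[F] = ∂F/∂x + (∂F/∂y)·y' = 0, solve for y':
  (∂F/∂y)·y' = -∂F/∂x
  dy/dx = -(∂F/∂x)/(∂F/∂y) = -(2x/25)/(y/8) = -16x/(25y)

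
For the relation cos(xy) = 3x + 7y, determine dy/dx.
Take d/dx of both sides. Since y is implicitly a function of x, the chain rule attaches a y' = dy/dx factor whenever we differentiate through y.

Set F(x, y) = (left side) − (right side), so the curve is F = 0. Differentiating each term of F:
  d/dx[-3x] = -3
  d/dx[-7y] = -7·y'
  d/dx[cos(xy)] = -(x·y' + y)·sin(xy)

Collecting, the y'-free part is the partial derivative in x and the y' coefficient is the partial derivative in y:
  ∂F/∂x = -y·sin(xy) - 3
  ∂F/∂y = -x·sin(xy) - 7

so d/dx[F(x, y(x))] = ∂F/∂x + (∂F/∂y)·y' = 0. Rearranging,
  dy/dx = -(∂F/∂x)/(∂F/∂y) = -(-y·sin(xy) - 3)/(-x·sin(xy) - 7) = -(y·sin(xy) + 3)/(x·sin(xy) + 7)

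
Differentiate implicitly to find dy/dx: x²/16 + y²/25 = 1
Apply d/dx to both sides, remembering that y depends on x. Each occurrence of y therefore brings in a y' = dy/dx via the chain rule.

With F(x, y) equal to the left-hand side minus the right, differentiate F term by term:
  d/dx[x^2/16] = x/8
  d/dx[y^2/25] = 2y·y'/25
  d/dx[-1] = 0
Adding these up, d/dx[F] = 0 becomes
  (x/8) + (2y/25)·y' = 0,
so isolating y',
  dy/dx = -(x/8)/(2y/25) = -25x/(16y)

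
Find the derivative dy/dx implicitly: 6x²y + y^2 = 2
Take d/dx of both sides. Since y is implicitly a function of x, the chain rule attaches a y' = dy/dx factor whenever we differentiate through y.

Set F(x, y) = (left side) − (right side), so the curve is F = 0. Differentiating each term of F:
  d/dx[6x^2y] = 6x^2·y' + 12xy
  d/dx[y^2] = 2y·y'
  d/dx[-2] = 0

Collecting, the y'-free part is the partial derivative in x and the y' coefficient is the partial derivative in y:
  ∂F/∂x = 12xy
  ∂F/∂y = 6x^2 + 2y

so d/dx[F(x, y(x))] = ∂F/∂x + (∂F/∂y)·y' = 0. Rearranging,
  dy/dx = -(∂F/∂x)/(∂F/∂y) = -(12xy)/(6x^2 + 2y) = -6xy/(3x^2 + y)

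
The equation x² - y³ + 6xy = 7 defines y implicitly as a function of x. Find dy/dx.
Apply d/dx to both sides, remembering that y depends on x. Each occurrence of y therefore brings in a y' = dy/dx via the chain rule.

With F(x, y) equal to the left-hand side minus the right, differentiate F term by term:
  d/dx[x^2] = 2x
  d/dx[6xy] = 6x·y' + 6y
  d/dx[-y^3] = -3y^2·y'
  d/dx[-7] = 0
Adding these up, d/dx[F] = 0 becomes
  (2x + 6y) + (6x - 3y^2)·y' = 0,
so isolating y',
  dy/dx = -(2x + 6y)/(6x - 3y^2) = 2(-x - 3y)/(3(2x - y^2))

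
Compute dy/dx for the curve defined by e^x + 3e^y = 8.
Apply d/dx to both sides, remembering that y depends on x. Each occurrence of y therefore brings in a y' = dy/dx via the chain rule.

With F(x, y) equal to the left-hand side minus the right, differentiate F term by term:
  d/dx[e^(x)] = e^(x)
  d/dx[3e^(y)] = 3·y'·e^(y)
  d/dx[-8] = 0
Adding these up, d/dx[F] = 0 becomes
  (e^(x)) + (3e^(y))·y' = 0,
so isolating y',
  dy/dx = -(e^(x))/(3e^(y)) = -e^(x - y)/3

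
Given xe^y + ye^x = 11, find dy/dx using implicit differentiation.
Take d/dx of both sides. Since y is implicitly a function of x, the chain rule attaches a y' = dy/dx factor whenever we differentiate through y.

Set F(x, y) = (left side) − (right side), so the curve is F = 0. Differentiating each term of F:
  d/dx[x·e^(y)] = x·y'·e^(y) + e^(y)
  d/dx[y·e^(x)] = y·e^(x) + y'·e^(x)
  d/dx[-11] = 0

Collecting, the y'-free part is the partial derivative in x and the y' coefficient is the partial derivative in y:
  ∂F/∂x = y·e^(x) + e^(y)
  ∂F/∂y = x·e^(y) + e^(x)

so d/dx[F(x, y(x))] = ∂F/∂x + (∂F/∂y)·y' = 0. Rearranging,
  dy/dx = -(∂F/∂x)/(∂F/∂y) = -(y·e^(x) + e^(y))/(x·e^(y) + e^(x)) = (-y·e^(x) - e^(y))/(x·e^(y) + e^(x))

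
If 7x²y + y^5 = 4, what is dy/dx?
Differentiate the relation implicitly: treat y = y(x) and apply the chain rule, so every y-derivative picks up a y' = dy/dx factor.

With everything moved to the left-hand side, differentiate term by term:
  d/dx[7x^2y] = 7x^2·y' + 14xy
  d/dx[y^5] = 5y^4·y'
  d/dx[-4] = 0

Separating the contributions that come from x directly and those that come through y:
  without y':      14xy
  multiplying y':  7x^2 + 5y^4

so (14xy) + (7x^2 + 5y^4)·y' = 0, and therefore
  dy/dx = -(14xy)/(7x^2 + 5y^4) = -14xy/(7x^2 + 5y^4)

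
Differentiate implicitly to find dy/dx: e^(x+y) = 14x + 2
Apply d/dx to both sides, remembering that y depends on x. Each occurrence of y therefore brings in a y' = dy/dx via the chain rule.

With F(x, y) equal to the left-hand side minus the right, differentiate F term by term:
  d/dx[-14x] = -14
  d/dx[e^(x + y)] = (y' + 1)·e^(x + y)
  d/dx[-2] = 0
Adding these up, d/dx[F] = 0 becomes
  (e^(x + y) - 14) + (e^(x + y))·y' = 0,
so isolating y',
  dy/dx = -(e^(x + y) - 14)/(e^(x + y)) = 14e^(-x - y) - 1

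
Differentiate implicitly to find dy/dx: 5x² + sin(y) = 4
Take d/dx of both sides. Since y is implicitly a function of x, the chain rule attaches a y' = dy/dx factor whenever we differentiate through y.

Set F(x, y) = (left side) − (right side), so the curve is F = 0. Differentiating each term of F:
  d/dx[5x^2] = 10x
  d/dx[sin(y)] = y'·cos(y)
  d/dx[-4] = 0

Collecting, the y'-free part is the partial derivative in x and the y' coefficient is the partial derivative in y:
  ∂F/∂x = 10x
  ∂F/∂y = cos(y)

so d/dx[F(x, y(x))] = ∂F/∂x + (∂F/∂y)·y' = 0. Rearranging,
  dy/dx = -(∂F/∂x)/(∂F/∂y) = -(10x)/(cos(y)) = -10x/cos(y)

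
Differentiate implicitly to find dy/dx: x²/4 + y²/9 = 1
Take d/dx of both sides. Since y is implicitly a function of x, the chain rule attaches a y' = dy/dx factor whenever we differentiate through y.

Set F(x, y) = (left side) − (right side), so the curve is F = 0. Differentiating each term of F:
  d/dx[x^2/4] = x/2
  d/dx[y^2/9] = 2y·y'/9
  d/dx[-1] = 0

Collecting, the y'-free part is the partial derivative in x and the y' coefficient is the partial derivative in y:
  ∂F/∂x = x/2
  ∂F/∂y = 2y/9

so d/dx[F(x, y(x))] = ∂F/∂x + (∂F/∂y)·y' = 0. Rearranging,
  dy/dx = -(∂F/∂x)/(∂F/∂y) = -(x/2)/(2y/9) = -9x/(4y)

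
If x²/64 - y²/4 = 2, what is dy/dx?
Take d/dx of both sides. Since y is implicitly a function of x, the chain rule attaches a y' = dy/dx factor whenever we differentiate through y.

Set F(x, y) = (left side) − (right side), so the curve is F = 0. Differentiating each term of F:
  d/dx[x^2/64] = x/32
  d/dx[-y^2/4] = -y·y'/2
  d/dx[-2] = 0

Collecting, the y'-free part is the partial derivative in x and the y' coefficient is the partial derivative in y:
  ∂F/∂x = x/32
  ∂F/∂y = -y/2

so d/dx[F(x, y(x))] = ∂F/∂x + (∂F/∂y)·y' = 0. Rearranging,
  dy/dx = -(∂F/∂x)/(∂F/∂y) = -(x/32)/(-y/2) = x/(16y)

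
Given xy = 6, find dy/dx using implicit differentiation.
Apply d/dx to both sides, remembering that y depends on x. Each occurrence of y therefore brings in a y' = dy/dx via the chain rule.

With F(x, y) equal to the left-hand side minus the right, differentiate F term by term:
  d/dx[xy] = x·y' + y
  d/dx[-6] = 0
Adding these up, d/dx[F] = 0 becomes
  (y) + (x)·y' = 0,
so isolating y',
  dy/dx = -(y)/(x) = -y/x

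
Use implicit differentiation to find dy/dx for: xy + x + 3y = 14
Differentiate both sides with respect to x, treating y as y(x). By the chain rule, any term containing y contributes a factor of y' = dy/dx when we differentiate it.

Move every term to one side and write the relation as F(x, y) = 0. Term by term,
  d/dx[xy] = x·y' + y
  d/dx[x] = 1
  d/dx[3y] = 3·y'
  d/dx[-14] = 0

The pieces without y' make up ∂F/∂x and the coefficient of y' is ∂F/∂y:
  ∂F/∂x = y + 1,
  ∂F/∂y = x + 3.

Since d/dx[F] = ∂F/∂x + (∂F/∂y)·y' = 0, solve for y':
  (∂F/∂y)·y' = -∂F/∂x
  dy/dx = -(∂F/∂x)/(∂F/∂y) = -(y + 1)/(x + 3) = (-y - 1)/(x + 3)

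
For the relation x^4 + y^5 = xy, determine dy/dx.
Take d/dx of both sides. Since y is implicitly a function of x, the chain rule attaches a y' = dy/dx factor whenever we differentiate through y.

Set F(x, y) = (left side) − (right side), so the curve is F = 0. Differentiating each term of F:
  d/dx[x^4] = 4x^3
  d/dx[-xy] = -x·y' - y
  d/dx[y^5] = 5y^4·y'

Collecting, the y'-free part is the partial derivative in x and the y' coefficient is the partial derivative in y:
  ∂F/∂x = 4x^3 - y
  ∂F/∂y = -x + 5y^4

so d/dx[F(x, y(x))] = ∂F/∂x + (∂F/∂y)·y' = 0. Rearranging,
  dy/dx = -(∂F/∂x)/(∂F/∂y) = -(4x^3 - y)/(-x + 5y^4) = (4x^3 - y)/(x - 5y^4)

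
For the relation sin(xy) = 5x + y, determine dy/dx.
Take d/dx of both sides. Since y is implicitly a function of x, the chain rule attaches a y' = dy/dx factor whenever we differentiate through y.

Set F(x, y) = (left side) − (right side), so the curve is F = 0. Differentiating each term of F:
  d/dx[-5x] = -5
  d/dx[-y] = -y'
  d/dx[sin(xy)] = (x·y' + y)·cos(xy)

Collecting, the y'-free part is the partial derivative in x and the y' coefficient is the partial derivative in y:
  ∂F/∂x = y·cos(xy) - 5
  ∂F/∂y = x·cos(xy) - 1

so d/dx[F(x, y(x))] = ∂F/∂x + (∂F/∂y)·y' = 0. Rearranging,
  dy/dx = -(∂F/∂x)/(∂F/∂y) = -(y·cos(xy) - 5)/(x·cos(xy) - 1) = (-y·cos(xy) + 5)/(x·cos(xy) - 1)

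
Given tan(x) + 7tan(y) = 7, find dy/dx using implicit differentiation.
Apply d/dx to both sides, remembering that y depends on x. Each occurrence of y therefore brings in a y' = dy/dx via the chain rule.

With F(x, y) equal to the left-hand side minus the right, differentiate F term by term:
  d/dx[tan(x)] = tan(x)^2 + 1
  d/dx[7tan(y)] = 7·y'(tan(y)^2 + 1)
  d/dx[-7] = 0
Adding these up, d/dx[F] = 0 becomes
  (tan(x)^2 + 1) + (7tan(y)^2 + 7)·y' = 0,
so isolating y',
  dy/dx = -(tan(x)^2 + 1)/(7tan(y)^2 + 7) = -cos(y)^2/(7cos(x)^2)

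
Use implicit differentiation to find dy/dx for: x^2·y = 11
Take d/dx of both sides. Since y is implicitly a function of x, the chain rule attaches a y' = dy/dx factor whenever we differentiate through y.

Set F(x, y) = (left side) − (right side), so the curve is F = 0. Differentiating each term of F:
  d/dx[x^2y] = x^2·y' + 2xy
  d/dx[-11] = 0

Collecting, the y'-free part is the partial derivative in x and the y' coefficient is the partial derivative in y:
  ∂F/∂x = 2xy
  ∂F/∂y = x^2

so d/dx[F(x, y(x))] = ∂F/∂x + (∂F/∂y)·y' = 0. Rearranging,
  dy/dx = -(∂F/∂x)/(∂F/∂y) = -(2xy)/(x^2) = -2y/x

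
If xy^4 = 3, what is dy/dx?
Apply d/dx to both sides, remembering that y depends on x. Each occurrence of y therefore brings in a y' = dy/dx via the chain rule.

With F(x, y) equal to the left-hand side minus the right, differentiate F term by term:
  d/dx[xy^4] = 4xy^3·y' + y^4
  d/dx[-3] = 0
Adding these up, d/dx[F] = 0 becomes
  (y^4) + (4xy^3)·y' = 0,
so isolating y',
  dy/dx = -(y^4)/(4xy^3) = -y/(4x)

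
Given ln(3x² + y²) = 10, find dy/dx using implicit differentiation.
Differentiate the relation implicitly: treat y = y(x) and apply the chain rule, so every y-derivative picks up a y' = dy/dx factor.

With everything moved to the left-hand side, differentiate term by term:
  d/dx[ln(3x^2 + y^2)] = (6x + 2y·y')/(3x^2 + y^2)
  d/dx[-10] = 0

Separating the contributions that come from x directly and those that come through y:
  without y':      6x/(3x^2 + y^2)
  multiplying y':  2y/(3x^2 + y^2)

so (6x/(3x^2 + y^2)) + (2y/(3x^2 + y^2))·y' = 0, and therefore
  dy/dx = -(6x/(3x^2 + y^2))/(2y/(3x^2 + y^2)) = -3x/y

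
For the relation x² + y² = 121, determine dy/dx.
Take d/dx of both sides. Since y is implicitly a function of x, the chain rule attaches a y' = dy/dx factor whenever we differentiate through y.

Set F(x, y) = (left side) − (right side), so the curve is F = 0. Differentiating each term of F:
  d/dx[x^2] = 2x
  d/dx[y^2] = 2y·y'
  d/dx[-121] = 0

Collecting, the y'-free part is the partial derivative in x and the y' coefficient is the partial derivative in y:
  ∂F/∂x = 2x
  ∂F/∂y = 2y

so d/dx[F(x, y(x))] = ∂F/∂x + (∂F/∂y)·y' = 0. Rearranging,
  dy/dx = -(∂F/∂x)/(∂F/∂y) = -(2x)/(2y) = -x/y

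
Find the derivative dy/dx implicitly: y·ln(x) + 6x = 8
Differentiate both sides with respect to x, treating y as y(x). By the chain rule, any term containing y contributes a factor of y' = dy/dx when we differentiate it.

Move every term to one side and write the relation as F(x, y) = 0. Term by term,
  d/dx[6x] = 6
  d/dx[y·ln(x)] = y'·ln(x) + y/x
  d/dx[-8] = 0

The pieces without y' make up ∂F/∂x and the coefficient of y' is ∂F/∂y:
  ∂F/∂x = 6 + y/x,
  ∂F/∂y = ln(x).

Since d/dx[F] = ∂F/∂x + (∂F/∂y)·y' = 0, solve for y':
  (∂F/∂y)·y' = -∂F/∂x
  dy/dx = -(∂F/∂x)/(∂F/∂y) = -(6 + y/x)/(ln(x))
        = -((6x + y)/x)/(ln(x)) = (-6x - y)/(x·ln(x))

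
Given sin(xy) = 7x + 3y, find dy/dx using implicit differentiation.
Take d/dx of both sides. Since y is implicitly a function of x, the chain rule attaches a y' = dy/dx factor whenever we differentiate through y.

Set F(x, y) = (left side) − (right side), so the curve is F = 0. Differentiating each term of F:
  d/dx[-7x] = -7
  d/dx[-3y] = -3·y'
  d/dx[sin(xy)] = (x·y' + y)·cos(xy)

Collecting, the y'-free part is the partial derivative in x and the y' coefficient is the partial derivative in y:
  ∂F/∂x = y·cos(xy) - 7
  ∂F/∂y = x·cos(xy) - 3

so d/dx[F(x, y(x))] = ∂F/∂x + (∂F/∂y)·y' = 0. Rearranging,
  dy/dx = -(∂F/∂x)/(∂F/∂y) = -(y·cos(xy) - 7)/(x·cos(xy) - 3) = (-y·cos(xy) + 7)/(x·cos(xy) - 3)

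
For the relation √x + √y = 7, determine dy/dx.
Differentiate both sides with respect to x, treating y as y(x). By the chain rule, any term containing y contributes a factor of y' = dy/dx when we differentiate it.

Move every term to one side and write the relation as F(x, y) = 0. Term by term,
  d/dx[√(x)] = 1/(2√(x))
  d/dx[√(y)] = y'/(2√(y))
  d/dx[-7] = 0

The pieces without y' make up ∂F/∂x and the coefficient of y' is ∂F/∂y:
  ∂F/∂x = 1/(2√(x)),
  ∂F/∂y = 1/(2√(y)).

Since d/dx[F] = ∂F/∂x + (∂F/∂y)·y' = 0, solve for y':
  (∂F/∂y)·y' = -∂F/∂x
  dy/dx = -(∂F/∂x)/(∂F/∂y) = -(1/(2√(x)))/(1/(2√(y))) = -√(y)/√(x)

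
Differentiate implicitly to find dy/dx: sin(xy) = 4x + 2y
Differentiate both sides with respect to x, treating y as y(x). By the chain rule, any term containing y contributes a factor of y' = dy/dx when we differentiate it.

Move every term to one side and write the relation as F(x, y) = 0. Term by term,
  d/dx[-4x] = -4
  d/dx[-2y] = -2·y'
  d/dx[sin(xy)] = (x·y' + y)·cos(xy)

The pieces without y' make up ∂F/∂x and the coefficient of y' is ∂F/∂y:
  ∂F/∂x = y·cos(xy) - 4,
  ∂F/∂y = x·cos(xy) - 2.

Since d/dx[F] = ∂F/∂x + (∂F/∂y)·y' = 0, solve for y':
  (∂F/∂y)·y' = -∂F/∂x
  dy/dx = -(∂F/∂x)/(∂F/∂y) = -(y·cos(xy) - 4)/(x·cos(xy) - 2) = (-y·cos(xy) + 4)/(x·cos(xy) - 2)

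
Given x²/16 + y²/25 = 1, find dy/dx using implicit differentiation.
Apply d/dx to both sides, remembering that y depends on x. Each occurrence of y therefore brings in a y' = dy/dx via the chain rule.

With F(x, y) equal to the left-hand side minus the right, differentiate F term by term:
  d/dx[x^2/16] = x/8
  d/dx[y^2/25] = 2y·y'/25
  d/dx[-1] = 0
Adding these up, d/dx[F] = 0 becomes
  (x/8) + (2y/25)·y' = 0,
so isolating y',
  dy/dx = -(x/8)/(2y/25) = -25x/(16y)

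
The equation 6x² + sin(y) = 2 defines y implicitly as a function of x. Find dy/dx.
Take d/dx of both sides. Since y is implicitly a function of x, the chain rule attaches a y' = dy/dx factor whenever we differentiate through y.

Set F(x, y) = (left side) − (right side), so the curve is F = 0. Differentiating each term of F:
  d/dx[6x^2] = 12x
  d/dx[sin(y)] = y'·cos(y)
  d/dx[-2] = 0

Collecting, the y'-free part is the partial derivative in x and the y' coefficient is the partial derivative in y:
  ∂F/∂x = 12x
  ∂F/∂y = cos(y)

so d/dx[F(x, y(x))] = ∂F/∂x + (∂F/∂y)·y' = 0. Rearranging,
  dy/dx = -(∂F/∂x)/(∂F/∂y) = -(12x)/(cos(y)) = -12x/cos(y)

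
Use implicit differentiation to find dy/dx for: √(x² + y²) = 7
Differentiate the relation implicitly: treat y = y(x) and apply the chain rule, so every y-derivative picks up a y' = dy/dx factor.

With everything moved to the left-hand side, differentiate term by term:
  d/dx[√(x^2 + y^2)] = (x + y·y')/√(x^2 + y^2)
  d/dx[-7] = 0

Separating the contributions that come from x directly and those that come through y:
  without y':      x/√(x^2 + y^2)
  multiplying y':  y/√(x^2 + y^2)

so (x/√(x^2 + y^2)) + (y/√(x^2 + y^2))·y' = 0, and therefore
  dy/dx = -(x/√(x^2 + y^2))/(y/√(x^2 + y^2)) = -x/y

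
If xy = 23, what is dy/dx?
Take d/dx of both sides. Since y is implicitly a function of x, the chain rule attaches a y' = dy/dx factor whenever we differentiate through y.

Set F(x, y) = (left side) − (right side), so the curve is F = 0. Differentiating each term of F:
  d/dx[xy] = x·y' + y
  d/dx[-23] = 0

Collecting, the y'-free part is the partial derivative in x and the y' coefficient is the partial derivative in y:
  ∂F/∂x = y
  ∂F/∂y = x

so d/dx[F(x, y(x))] = ∂F/∂x + (∂F/∂y)·y' = 0. Rearranging,
  dy/dx = -(∂F/∂x)/(∂F/∂y) = -(y)/(x) = -y/x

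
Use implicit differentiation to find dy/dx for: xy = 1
Differentiate the relation implicitly: treat y = y(x) and apply the chain rule, so every y-derivative picks up a y' = dy/dx factor.

With everything moved to the left-hand side, differentiate term by term:
  d/dx[xy] = x·y' + y
  d/dx[-1] = 0

Separating the contributions that come from x directly and those that come through y:
  without y':      y
  multiplying y':  x

so (y) + (x)·y' = 0, and therefore
  dy/dx = -(y)/(x) = -y/x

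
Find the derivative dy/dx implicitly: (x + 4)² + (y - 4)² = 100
Differentiate both sides with respect to x, treating y as y(x). By the chain rule, any term containing y contributes a factor of y' = dy/dx when we differentiate it.

Move every term to one side and write the relation as F(x, y) = 0. Term by term,
  d/dx[(x + 4)^2] = 2x + 8
  d/dx[(y - 4)^2] = 2·y'(y - 4)
  d/dx[-100] = 0

The pieces without y' make up ∂F/∂x and the coefficient of y' is ∂F/∂y:
  ∂F/∂x = 2x + 8,
  ∂F/∂y = 2y - 8.

Since d/dx[F] = ∂F/∂x + (∂F/∂y)·y' = 0, solve for y':
  (∂F/∂y)·y' = -∂F/∂x
  dy/dx = -(∂F/∂x)/(∂F/∂y) = -(2x + 8)/(2y - 8) = (-x - 4)/(y - 4)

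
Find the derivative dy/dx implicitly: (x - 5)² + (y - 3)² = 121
Apply d/dx to both sides, remembering that y depends on x. Each occurrence of y therefore brings in a y' = dy/dx via the chain rule.

With F(x, y) equal to the left-hand side minus the right, differentiate F term by term:
  d/dx[(x - 5)^2] = 2x - 10
  d/dx[(y - 3)^2] = 2·y'(y - 3)
  d/dx[-121] = 0
Adding these up, d/dx[F] = 0 becomes
  (2x - 10) + (2y - 6)·y' = 0,
so isolating y',
  dy/dx = -(2x - 10)/(2y - 6) = (5 - x)/(y - 3)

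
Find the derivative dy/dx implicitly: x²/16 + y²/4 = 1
Apply d/dx to both sides, remembering that y depends on x. Each occurrence of y therefore brings in a y' = dy/dx via the chain rule.

With F(x, y) equal to the left-hand side minus the right, differentiate F term by term:
  d/dx[x^2/16] = x/8
  d/dx[y^2/4] = y·y'/2
  d/dx[-1] = 0
Adding these up, d/dx[F] = 0 becomes
  (x/8) + (y/2)·y' = 0,
so isolating y',
  dy/dx = -(x/8)/(y/2) = -x/(4y)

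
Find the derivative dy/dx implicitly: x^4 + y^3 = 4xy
Differentiate the relation implicitly: treat y = y(x) and apply the chain rule, so every y-derivative picks up a y' = dy/dx factor.

With everything moved to the left-hand side, differentiate term by term:
  d/dx[x^4] = 4x^3
  d/dx[-4xy] = -4x·y' - 4y
  d/dx[y^3] = 3y^2·y'

Separating the contributions that come from x directly and those that come through y:
  without y':      4x^3 - 4y
  multiplying y':  -4x + 3y^2

so (4x^3 - 4y) + (-4x + 3y^2)·y' = 0, and therefore
  dy/dx = -(4x^3 - 4y)/(-4x + 3y^2) = 4(x^3 - y)/(4x - 3y^2)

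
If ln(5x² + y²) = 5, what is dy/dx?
Differentiate the relation implicitly: treat y = y(x) and apply the chain rule, so every y-derivative picks up a y' = dy/dx factor.

With everything moved to the left-hand side, differentiate term by term:
  d/dx[ln(5x^2 + y^2)] = (10x + 2y·y')/(5x^2 + y^2)
  d/dx[-5] = 0

Separating the contributions that come from x directly and those that come through y:
  without y':      10x/(5x^2 + y^2)
  multiplying y':  2y/(5x^2 + y^2)

so (10x/(5x^2 + y^2)) + (2y/(5x^2 + y^2))·y' = 0, and therefore
  dy/dx = -(10x/(5x^2 + y^2))/(2y/(5x^2 + y^2)) = -5x/y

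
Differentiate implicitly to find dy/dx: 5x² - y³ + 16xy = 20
Apply d/dx to both sides, remembering that y depends on x. Each occurrence of y therefore brings in a y' = dy/dx via the chain rule.

With F(x, y) equal to the left-hand side minus the right, differentiate F term by term:
  d/dx[5x^2] = 10x
  d/dx[16xy] = 16x·y' + 16y
  d/dx[-y^3] = -3y^2·y'
  d/dx[-20] = 0
Adding these up, d/dx[F] = 0 becomes
  (10x + 16y) + (16x - 3y^2)·y' = 0,
so isolating y',
  dy/dx = -(10x + 16y)/(16x - 3y^2) = 2(-5x - 8y)/(16x - 3y^2)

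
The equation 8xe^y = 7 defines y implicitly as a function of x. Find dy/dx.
Differentiate the relation implicitly: treat y = y(x) and apply the chain rule, so every y-derivative picks up a y' = dy/dx factor.

With everything moved to the left-hand side, differentiate term by term:
  d/dx[8x·e^(y)] = 8x·y'·e^(y) + 8e^(y)
  d/dx[-7] = 0

Separating the contributions that come from x directly and those that come through y:
  without y':      8e^(y)
  multiplying y':  8x·e^(y)

so (8e^(y)) + (8x·e^(y))·y' = 0, and therefore
  dy/dx = -(8e^(y))/(8x·e^(y)) = -1/x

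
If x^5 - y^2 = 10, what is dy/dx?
Differentiate the relation implicitly: treat y = y(x) and apply the chain rule, so every y-derivative picks up a y' = dy/dx factor.

With everything moved to the left-hand side, differentiate term by term:
  d/dx[x^5] = 5x^4
  d/dx[-y^2] = -2y·y'
  d/dx[-10] = 0

Separating the contributions that come from x directly and those that come through y:
  without y':      5x^4
  multiplying y':  -2y

so (5x^4) + (-2y)·y' = 0, and therefore
  dy/dx = -(5x^4)/(-2y) = 5x^4/(2y)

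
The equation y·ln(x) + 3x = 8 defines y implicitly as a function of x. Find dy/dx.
Take d/dx of both sides. Since y is implicitly a function of x, the chain rule attaches a y' = dy/dx factor whenever we differentiate through y.

Set F(x, y) = (left side) − (right side), so the curve is F = 0. Differentiating each term of F:
  d/dx[3x] = 3
  d/dx[y·ln(x)] = y'·ln(x) + y/x
  d/dx[-8] = 0

Collecting, the y'-free part is the partial derivative in x and the y' coefficient is the partial derivative in y:
  ∂F/∂x = 3 + y/x
  ∂F/∂y = ln(x)

so d/dx[F(x, y(x))] = ∂F/∂x + (∂F/∂y)·y' = 0. Rearranging,
  dy/dx = -(∂F/∂x)/(∂F/∂y) = -(3 + y/x)/(ln(x))
        = -((3x + y)/x)/(ln(x)) = (-3x - y)/(x·ln(x))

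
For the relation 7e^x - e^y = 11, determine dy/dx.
Apply d/dx to both sides, remembering that y depends on x. Each occurrence of y therefore brings in a y' = dy/dx via the chain rule.

With F(x, y) equal to the left-hand side minus the right, differentiate F term by term:
  d/dx[7e^(x)] = 7e^(x)
  d/dx[-e^(y)] = -y'·e^(y)
  d/dx[-11] = 0
Adding these up, d/dx[F] = 0 becomes
  (7e^(x)) + (-e^(y))·y' = 0,
so isolating y',
  dy/dx = -(7e^(x))/(-e^(y)) = 7e^(x - y)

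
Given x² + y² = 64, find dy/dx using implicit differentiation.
Differentiate the relation implicitly: treat y = y(x) and apply the chain rule, so every y-derivative picks up a y' = dy/dx factor.

With everything moved to the left-hand side, differentiate term by term:
  d/dx[x^2] = 2x
  d/dx[y^2] = 2y·y'
  d/dx[-64] = 0

Separating the contributions that come from x directly and those that come through y:
  without y':      2x
  multiplying y':  2y

so (2x) + (2y)·y' = 0, and therefore
  dy/dx = -(2x)/(2y) = -x/y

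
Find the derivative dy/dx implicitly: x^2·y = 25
Differentiate the relation implicitly: treat y = y(x) and apply the chain rule, so every y-derivative picks up a y' = dy/dx factor.

With everything moved to the left-hand side, differentiate term by term:
  d/dx[x^2y] = x^2·y' + 2xy
  d/dx[-25] = 0

Separating the contributions that come from x directly and those that come through y:
  without y':      2xy
  multiplying y':  x^2

so (2xy) + (x^2)·y' = 0, and therefore
  dy/dx = -(2xy)/(x^2) = -2y/x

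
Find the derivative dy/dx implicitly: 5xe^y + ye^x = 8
Differentiate the relation implicitly: treat y = y(x) and apply the chain rule, so every y-derivative picks up a y' = dy/dx factor.

With everything moved to the left-hand side, differentiate term by term:
  d/dx[5x·e^(y)] = 5x·y'·e^(y) + 5e^(y)
  d/dx[y·e^(x)] = y·e^(x) + y'·e^(x)
  d/dx[-8] = 0

Separating the contributions that come from x directly and those that come through y:
  without y':      y·e^(x) + 5e^(y)
  multiplying y':  5x·e^(y) + e^(x)

so (y·e^(x) + 5e^(y)) + (5x·e^(y) + e^(x))·y' = 0, and therefore
  dy/dx = -(y·e^(x) + 5e^(y))/(5x·e^(y) + e^(x)) = (-y·e^(x) - 5e^(y))/(5x·e^(y) + e^(x))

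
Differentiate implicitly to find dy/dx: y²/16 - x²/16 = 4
Apply d/dx to both sides, remembering that y depends on x. Each occurrence of y therefore brings in a y' = dy/dx via the chain rule.

With F(x, y) equal to the left-hand side minus the right, differentiate F term by term:
  d/dx[-x^2/16] = -x/8
  d/dx[y^2/16] = y·y'/8
  d/dx[-4] = 0
Adding these up, d/dx[F] = 0 becomes
  (-x/8) + (y/8)·y' = 0,
so isolating y',
  dy/dx = -(-x/8)/(y/8) = x/y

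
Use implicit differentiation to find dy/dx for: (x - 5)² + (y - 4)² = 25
Differentiate the relation implicitly: treat y = y(x) and apply the chain rule, so every y-derivative picks up a y' = dy/dx factor.

With everything moved to the left-hand side, differentiate term by term:
  d/dx[(x - 5)^2] = 2x - 10
  d/dx[(y - 4)^2] = 2·y'(y - 4)
  d/dx[-25] = 0

Separating the contributions that come from x directly and those that come through y:
  without y':      2x - 10
  multiplying y':  2y - 8

so (2x - 10) + (2y - 8)·y' = 0, and therefore
  dy/dx = -(2x - 10)/(2y - 8) = (5 - x)/(y - 4)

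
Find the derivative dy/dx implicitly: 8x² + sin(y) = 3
Take d/dx of both sides. Since y is implicitly a function of x, the chain rule attaches a y' = dy/dx factor whenever we differentiate through y.

Set F(x, y) = (left side) − (right side), so the curve is F = 0. Differentiating each term of F:
  d/dx[8x^2] = 16x
  d/dx[sin(y)] = y'·cos(y)
  d/dx[-3] = 0

Collecting, the y'-free part is the partial derivative in x and the y' coefficient is the partial derivative in y:
  ∂F/∂x = 16x
  ∂F/∂y = cos(y)

so d/dx[F(x, y(x))] = ∂F/∂x + (∂F/∂y)·y' = 0. Rearranging,
  dy/dx = -(∂F/∂x)/(∂F/∂y) = -(16x)/(cos(y)) = -16x/cos(y)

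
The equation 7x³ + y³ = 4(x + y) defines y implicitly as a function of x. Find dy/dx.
Apply d/dx to both sides, remembering that y depends on x. Each occurrence of y therefore brings in a y' = dy/dx via the chain rule.

With F(x, y) equal to the left-hand side minus the right, differentiate F term by term:
  d/dx[7x^3] = 21x^2
  d/dx[-4x] = -4
  d/dx[y^3] = 3y^2·y'
  d/dx[-4y] = -4·y'
Adding these up, d/dx[F] = 0 becomes
  (21x^2 - 4) + (3y^2 - 4)·y' = 0,
so isolating y',
  dy/dx = -(21x^2 - 4)/(3y^2 - 4) = (4 - 21x^2)/(3y^2 - 4)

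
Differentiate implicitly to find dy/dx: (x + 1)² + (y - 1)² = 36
Differentiate both sides with respect to x, treating y as y(x). By the chain rule, any term containing y contributes a factor of y' = dy/dx when we differentiate it.

Move every term to one side and write the relation as F(x, y) = 0. Term by term,
  d/dx[(x + 1)^2] = 2x + 2
  d/dx[(y - 1)^2] = 2·y'(y - 1)
  d/dx[-36] = 0

The pieces without y' make up ∂F/∂x and the coefficient of y' is ∂F/∂y:
  ∂F/∂x = 2x + 2,
  ∂F/∂y = 2y - 2.

Since d/dx[F] = ∂F/∂x + (∂F/∂y)·y' = 0, solve for y':
  (∂F/∂y)·y' = -∂F/∂x
  dy/dx = -(∂F/∂x)/(∂F/∂y) = -(2x + 2)/(2y - 2) = (-x - 1)/(y - 1)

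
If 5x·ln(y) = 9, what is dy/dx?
Differentiate the relation implicitly: treat y = y(x) and apply the chain rule, so every y-derivative picks up a y' = dy/dx factor.

With everything moved to the left-hand side, differentiate term by term:
  d/dx[5x·ln(y)] = 5x·y'/y + 5ln(y)
  d/dx[-9] = 0

Separating the contributions that come from x directly and those that come through y:
  without y':      5ln(y)
  multiplying y':  5x/y

so (5ln(y)) + (5x/y)·y' = 0, and therefore
  dy/dx = -(5ln(y))/(5x/y) = -y·ln(y)/x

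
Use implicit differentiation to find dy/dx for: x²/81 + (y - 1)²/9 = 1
Apply d/dx to both sides, remembering that y depends on x. Each occurrence of y therefore brings in a y' = dy/dx via the chain rule.

With F(x, y) equal to the left-hand side minus the right, differentiate F term by term:
  d/dx[x^2/81] = 2x/81
  d/dx[(y - 1)^2/9] = 2·y'(y - 1)/9
  d/dx[-1] = 0
Adding these up, d/dx[F] = 0 becomes
  (2x/81) + (2y/9 - 2/9)·y' = 0,
so isolating y',
  dy/dx = -(2x/81)/(2y/9 - 2/9)
        = -(2x/81)/(2(y - 1)/9) = -x/(9y - 9)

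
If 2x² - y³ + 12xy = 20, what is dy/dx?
Differentiate both sides with respect to x, treating y as y(x). By the chain rule, any term containing y contributes a factor of y' = dy/dx when we differentiate it.

Move every term to one side and write the relation as F(x, y) = 0. Term by term,
  d/dx[2x^2] = 4x
  d/dx[12xy] = 12x·y' + 12y
  d/dx[-y^3] = -3y^2·y'
  d/dx[-20] = 0

The pieces without y' make up ∂F/∂x and the coefficient of y' is ∂F/∂y:
  ∂F/∂x = 4x + 12y,
  ∂F/∂y = 12x - 3y^2.

Since d/dx[F] = ∂F/∂x + (∂F/∂y)·y' = 0, solve for y':
  (∂F/∂y)·y' = -∂F/∂x
  dy/dx = -(∂F/∂x)/(∂F/∂y) = -(4x + 12y)/(12x - 3y^2) = 4(-x - 3y)/(3(4x - y^2))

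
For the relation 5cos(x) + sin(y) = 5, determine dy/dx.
Differentiate the relation implicitly: treat y = y(x) and apply the chain rule, so every y-derivative picks up a y' = dy/dx factor.

With everything moved to the left-hand side, differentiate term by term:
  d/dx[sin(y)] = y'·cos(y)
  d/dx[5cos(x)] = -5sin(x)
  d/dx[-5] = 0

Separating the contributions that come from x directly and those that come through y:
  without y':      -5sin(x)
  multiplying y':  cos(y)

so (-5sin(x)) + (cos(y))·y' = 0, and therefore
  dy/dx = -(-5sin(x))/(cos(y)) = 5sin(x)/cos(y)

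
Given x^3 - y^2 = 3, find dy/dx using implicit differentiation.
Differentiate both sides with respect to x, treating y as y(x). By the chain rule, any term containing y contributes a factor of y' = dy/dx when we differentiate it.

Move every term to one side and write the relation as F(x, y) = 0. Term by term,
  d/dx[x^3] = 3x^2
  d/dx[-y^2] = -2y·y'
  d/dx[-3] = 0

The pieces without y' make up ∂F/∂x and the coefficient of y' is ∂F/∂y:
  ∂F/∂x = 3x^2,
  ∂F/∂y = -2y.

Since d/dx[F] = ∂F/∂x + (∂F/∂y)·y' = 0, solve for y':
  (∂F/∂y)·y' = -∂F/∂x
  dy/dx = -(∂F/∂x)/(∂F/∂y) = -(3x^2)/(-2y) = 3x^2/(2y)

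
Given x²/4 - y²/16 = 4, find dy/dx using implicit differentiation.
Take d/dx of both sides. Since y is implicitly a function of x, the chain rule attaches a y' = dy/dx factor whenever we differentiate through y.

Set F(x, y) = (left side) − (right side), so the curve is F = 0. Differentiating each term of F:
  d/dx[x^2/4] = x/2
  d/dx[-y^2/16] = -y·y'/8
  d/dx[-4] = 0

Collecting, the y'-free part is the partial derivative in x and the y' coefficient is the partial derivative in y:
  ∂F/∂x = x/2
  ∂F/∂y = -y/8

so d/dx[F(x, y(x))] = ∂F/∂x + (∂F/∂y)·y' = 0. Rearranging,
  dy/dx = -(∂F/∂x)/(∂F/∂y) = -(x/2)/(-y/8) = 4x/y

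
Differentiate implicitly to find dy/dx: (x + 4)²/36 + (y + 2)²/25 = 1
Apply d/dx to both sides, remembering that y depends on x. Each occurrence of y therefore brings in a y' = dy/dx via the chain rule.

With F(x, y) equal to the left-hand side minus the right, differentiate F term by term:
  d/dx[(x + 4)^2/36] = x/18 + 2/9
  d/dx[(y + 2)^2/25] = 2·y'(y + 2)/25
  d/dx[-1] = 0
Adding these up, d/dx[F] = 0 becomes
  (x/18 + 2/9) + (2y/25 + 4/25)·y' = 0,
so isolating y',
  dy/dx = -(x/18 + 2/9)/(2y/25 + 4/25)
        = -((x + 4)/18)/(2(y + 2)/25) = 25(-x - 4)/(36(y + 2))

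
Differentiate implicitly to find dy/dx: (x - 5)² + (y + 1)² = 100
Differentiate the relation implicitly: treat y = y(x) and apply the chain rule, so every y-derivative picks up a y' = dy/dx factor.

With everything moved to the left-hand side, differentiate term by term:
  d/dx[(x - 5)^2] = 2x - 10
  d/dx[(y + 1)^2] = 2·y'(y + 1)
  d/dx[-100] = 0

Separating the contributions that come from x directly and those that come through y:
  without y':      2x - 10
  multiplying y':  2y + 2

so (2x - 10) + (2y + 2)·y' = 0, and therefore
  dy/dx = -(2x - 10)/(2y + 2) = (5 - x)/(y + 1)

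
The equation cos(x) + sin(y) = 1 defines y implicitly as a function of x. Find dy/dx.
Differentiate the relation implicitly: treat y = y(x) and apply the chain rule, so every y-derivative picks up a y' = dy/dx factor.

With everything moved to the left-hand side, differentiate term by term:
  d/dx[sin(y)] = y'·cos(y)
  d/dx[cos(x)] = -sin(x)
  d/dx[-1] = 0

Separating the contributions that come from x directly and those that come through y:
  without y':      -sin(x)
  multiplying y':  cos(y)

so (-sin(x)) + (cos(y))·y' = 0, and therefore
  dy/dx = -(-sin(x))/(cos(y)) = sin(x)/cos(y)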